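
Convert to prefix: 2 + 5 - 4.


left-to-right (same/higher precedence on left): tree is (- (+ 2 5) 4)
Prefix: - + 2 5 4


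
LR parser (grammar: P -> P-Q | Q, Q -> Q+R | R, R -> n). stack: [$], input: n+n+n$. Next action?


no handle on stack; shift 'n'
Action: shift


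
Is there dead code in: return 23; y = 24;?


statement follows a return and is unreachable
Dead: 'y = 24'


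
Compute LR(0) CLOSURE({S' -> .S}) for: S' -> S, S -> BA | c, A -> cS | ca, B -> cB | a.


Start: S' -> .S
For each item with dot before a nonterminal B, add B -> .γ for every B-production
Closure: [S' -> .S, S -> .BA, S -> .c, B -> .cB, B -> .a]


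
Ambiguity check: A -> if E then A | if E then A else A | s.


dangling else: 'if E then if E then s else s' parses two ways
Ambiguous


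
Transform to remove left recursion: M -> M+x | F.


Left-recursive alternatives: M+x; non-recursive: F
Introduce M': M -> FM', M' -> +xM' | ε


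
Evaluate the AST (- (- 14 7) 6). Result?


Evaluate inner: (- 14 7) = 7
Evaluate root: (- 7 6) = 1
Result: 1


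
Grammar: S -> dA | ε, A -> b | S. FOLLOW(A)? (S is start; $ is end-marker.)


$ ∈ FOLLOW(S). For each A -> αBβ: add FIRST(β)\{ε} to FOLLOW(B); if β nullable, add FOLLOW(A).
FOLLOW(A) = {$}


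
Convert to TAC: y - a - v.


Break into single-operator statements:
t1 = y - a
t2 = t1 - v


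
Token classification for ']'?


Pattern: delimiter/punctuation
Type: PUNCTUATION


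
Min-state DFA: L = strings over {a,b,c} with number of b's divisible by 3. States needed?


Track (count of b) mod 3: states 0..2, accept at 0
Minimal DFA: 3 states


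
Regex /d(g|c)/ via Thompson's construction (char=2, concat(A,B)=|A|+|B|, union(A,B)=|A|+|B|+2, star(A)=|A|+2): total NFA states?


Syntax tree has 3 char leaf(s), 1 union(s), 0 star(s)
chars contribute 3×2 = 6; each union adds +2; each star adds +2
Total: 6 + 2 + 0 = 8 states


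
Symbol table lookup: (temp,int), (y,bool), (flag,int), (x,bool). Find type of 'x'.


Lookup 'x' → type bool


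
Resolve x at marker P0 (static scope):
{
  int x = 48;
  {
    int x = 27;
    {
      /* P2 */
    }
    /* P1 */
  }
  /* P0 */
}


x declared in the same block as P0
x = 48


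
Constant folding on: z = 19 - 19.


19 - 19 = 0 at compile time
Optimized: z = 0


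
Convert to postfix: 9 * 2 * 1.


Left to right (same or higher precedence on left)
Postfix: 9 2 * 1 *


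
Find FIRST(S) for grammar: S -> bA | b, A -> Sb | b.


Per alternative of S: FIRST(bA) = {b}; FIRST(b) = {b}
FIRST(S) = {b}


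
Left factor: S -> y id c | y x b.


Common prefix: 'y'
Factored: S -> y S', S' -> id c | x b


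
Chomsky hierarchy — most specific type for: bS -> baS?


LHS has context (more than one symbol) and |LHS| ≤ |RHS|
Classification: Type 1 (Context-Sensitive)


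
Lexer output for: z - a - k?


Scan left to right, longest-match per lexeme
Tokens: ID(z), OP(-), ID(a), OP(-), ID(k)


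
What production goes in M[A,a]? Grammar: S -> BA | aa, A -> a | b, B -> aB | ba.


For [A, a]: 'a' ∈ FIRST(a)
Entry: A -> a


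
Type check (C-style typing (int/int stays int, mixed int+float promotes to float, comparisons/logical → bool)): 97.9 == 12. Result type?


Operand types: float == int
Rule: comparison yields bool
Result type: bool


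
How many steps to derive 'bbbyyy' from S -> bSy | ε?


Derivation: S => bSy => bbSyy => bbbSyyy => bbbyyy
Steps: 4


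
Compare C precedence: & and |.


'&' is bitwise AND (level 5); '|' is bitwise OR (level 3)
Higher level binds tighter
'&' has higher precedence than '|'


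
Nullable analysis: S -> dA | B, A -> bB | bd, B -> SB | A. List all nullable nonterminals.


A nonterminal is nullable iff some alternative derives ε (directly, or every symbol in it is nullable)
Nullable: {}


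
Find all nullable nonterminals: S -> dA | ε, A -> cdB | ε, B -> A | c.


A nonterminal is nullable iff some alternative derives ε (directly, or every symbol in it is nullable)
Nullable: {A, B, S}


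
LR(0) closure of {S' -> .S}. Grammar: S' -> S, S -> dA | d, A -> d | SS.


Start: S' -> .S
For each item with dot before a nonterminal B, add B -> .γ for every B-production
Closure: [S' -> .S, S -> .dA, S -> .d]


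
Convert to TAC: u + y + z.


Break into single-operator statements:
t1 = u + y
t2 = t1 + z


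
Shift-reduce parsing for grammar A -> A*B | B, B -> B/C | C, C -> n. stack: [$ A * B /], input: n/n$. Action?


no handle; shift 'n'
Action: shift


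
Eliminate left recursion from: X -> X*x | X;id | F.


Left-recursive alternatives: X*x, X;id; non-recursive: F
Introduce X': X -> FX', X' -> *xX' | ;idX' | ε


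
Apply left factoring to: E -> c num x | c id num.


Common prefix: 'c'
Factored: E -> c E', E' -> num x | id num


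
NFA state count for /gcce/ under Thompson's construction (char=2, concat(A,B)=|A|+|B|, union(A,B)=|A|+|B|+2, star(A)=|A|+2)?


Syntax tree has 4 char leaf(s), 0 union(s), 0 star(s)
chars contribute 4×2 = 8; each union adds +2; each star adds +2
Total: 8 + 0 + 0 = 8 states


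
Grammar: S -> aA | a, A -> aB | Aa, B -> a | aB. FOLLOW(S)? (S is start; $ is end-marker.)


$ ∈ FOLLOW(S). For each A -> αBβ: add FIRST(β)\{ε} to FOLLOW(B); if β nullable, add FOLLOW(A).
FOLLOW(S) = {$}


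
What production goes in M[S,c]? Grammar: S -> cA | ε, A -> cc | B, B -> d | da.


For [S, c]: 'c' ∈ FIRST(cA)
Entry: S -> cA


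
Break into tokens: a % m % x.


Scan left to right, longest-match per lexeme
Tokens: ID(a), OP(%), ID(m), OP(%), ID(x)


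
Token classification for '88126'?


Pattern: digits only
Type: INTEGER_LITERAL


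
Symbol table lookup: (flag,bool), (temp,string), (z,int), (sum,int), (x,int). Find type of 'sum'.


Lookup 'sum' → type int


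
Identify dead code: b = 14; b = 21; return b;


first assignment to b is overwritten before any read
Dead: 'b = 14'


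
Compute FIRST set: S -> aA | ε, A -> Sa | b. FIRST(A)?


Per alternative of A: FIRST(Sa) = {a}; FIRST(b) = {b}
FIRST(A) = {a, b}


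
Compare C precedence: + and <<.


'+' is additive (level 9); '<<' is shift (level 8)
Higher level binds tighter
'+' has higher precedence than '<<'


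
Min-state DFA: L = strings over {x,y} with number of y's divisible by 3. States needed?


Track (count of y) mod 3: states 0..2, accept at 0
Minimal DFA: 3 states


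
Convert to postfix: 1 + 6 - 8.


Left to right (same or higher precedence on left)
Postfix: 1 6 + 8 -


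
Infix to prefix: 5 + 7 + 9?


left-to-right (same/higher precedence on left): tree is (+ (+ 5 7) 9)
Prefix: + + 5 7 9


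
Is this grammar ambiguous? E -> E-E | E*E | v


'v-v*v' has two parse trees (no precedence encoded between - and *)
Ambiguous


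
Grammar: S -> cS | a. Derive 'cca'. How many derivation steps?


Derivation: S => cS => ccS => cca
Steps: 3


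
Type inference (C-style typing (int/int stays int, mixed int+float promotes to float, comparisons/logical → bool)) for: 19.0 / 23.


Operand types: float / int
Rule: mixed int/float promotes to float; int/int stays int
Result type: float


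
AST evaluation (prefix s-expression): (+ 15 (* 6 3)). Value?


Evaluate inner: (* 6 3) = 18
Evaluate root: (+ 15 18) = 33
Result: 33


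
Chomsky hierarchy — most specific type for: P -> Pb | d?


Left-linear: every RHS is a terminal or one nonterminal followed by a terminal
Classification: Type 3 (Regular)


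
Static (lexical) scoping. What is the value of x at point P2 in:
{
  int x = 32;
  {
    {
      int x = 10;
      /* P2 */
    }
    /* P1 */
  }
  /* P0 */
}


x declared in the same block as P2
x = 10


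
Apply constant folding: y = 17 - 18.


17 - 18 = -1 at compile time
Optimized: y = -1


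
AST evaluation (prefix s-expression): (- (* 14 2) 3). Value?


Evaluate inner: (* 14 2) = 28
Evaluate root: (- 28 3) = 25
Result: 25


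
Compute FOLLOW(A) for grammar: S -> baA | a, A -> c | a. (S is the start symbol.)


$ ∈ FOLLOW(S). For each A -> αBβ: add FIRST(β)\{ε} to FOLLOW(B); if β nullable, add FOLLOW(A).
FOLLOW(A) = {$}


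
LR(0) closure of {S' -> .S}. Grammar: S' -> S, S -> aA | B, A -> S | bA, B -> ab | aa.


Start: S' -> .S
For each item with dot before a nonterminal B, add B -> .γ for every B-production
Closure: [S' -> .S, S -> .aA, S -> .B, B -> .ab, B -> .aa]


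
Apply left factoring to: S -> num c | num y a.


Common prefix: 'num'
Factored: S -> num S', S' -> c | y a


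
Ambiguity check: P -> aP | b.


right-linear, alternatives start with distinct terminals 'a' vs 'b': unique leftmost derivation
Unambiguous


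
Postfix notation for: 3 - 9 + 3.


Left to right (same or higher precedence on left)
Postfix: 3 9 - 3 +


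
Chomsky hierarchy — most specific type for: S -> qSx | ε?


Single nonterminal LHS, but q^n x^n is not regular
Classification: Type 2 (Context-Free)


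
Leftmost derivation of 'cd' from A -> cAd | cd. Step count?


Derivation: A => cd
Steps: 1


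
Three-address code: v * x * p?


Break into single-operator statements:
t1 = v * x
t2 = t1 * p


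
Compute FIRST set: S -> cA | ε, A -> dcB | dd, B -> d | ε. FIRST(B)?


Per alternative of B: FIRST(d) = {d}; FIRST(ε) = {ε}
FIRST(B) = {d, ε}


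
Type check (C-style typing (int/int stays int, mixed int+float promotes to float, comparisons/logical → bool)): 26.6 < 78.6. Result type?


Operand types: float < float
Rule: comparison yields bool
Result type: bool


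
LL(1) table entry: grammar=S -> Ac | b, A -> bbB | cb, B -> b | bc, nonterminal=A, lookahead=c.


For [A, c]: 'c' ∈ FIRST(cb)
Entry: A -> cb


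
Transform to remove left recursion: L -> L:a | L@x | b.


Left-recursive alternatives: L:a, L@x; non-recursive: b
Introduce L': L -> bL', L' -> :aL' | @xL' | ε


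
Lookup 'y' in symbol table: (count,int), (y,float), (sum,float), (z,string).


Lookup 'y' → type float


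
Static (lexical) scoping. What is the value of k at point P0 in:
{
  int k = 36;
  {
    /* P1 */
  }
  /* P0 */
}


k declared in the same block as P0
k = 36


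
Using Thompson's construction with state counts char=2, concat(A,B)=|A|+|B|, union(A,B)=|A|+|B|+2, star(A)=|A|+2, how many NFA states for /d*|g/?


Syntax tree has 2 char leaf(s), 1 union(s), 1 star(s)
chars contribute 2×2 = 4; each union adds +2; each star adds +2
Total: 4 + 2 + 2 = 8 states


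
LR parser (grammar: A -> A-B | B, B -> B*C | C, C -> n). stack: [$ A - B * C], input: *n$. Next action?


handle 'B*C' on top
Action: reduce (B -> B*C)


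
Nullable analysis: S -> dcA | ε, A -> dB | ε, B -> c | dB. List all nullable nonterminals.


A nonterminal is nullable iff some alternative derives ε (directly, or every symbol in it is nullable)
Nullable: {A, S}


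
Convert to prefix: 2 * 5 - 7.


left-to-right (same/higher precedence on left): tree is (- (* 2 5) 7)
Prefix: - * 2 5 7


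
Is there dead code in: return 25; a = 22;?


statement follows a return and is unreachable
Dead: 'a = 22'


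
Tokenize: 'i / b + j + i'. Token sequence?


Scan left to right, longest-match per lexeme
Tokens: ID(i), OP(/), ID(b), OP(+), ID(j), OP(+), ID(i)


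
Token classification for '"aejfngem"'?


Pattern: double-quoted sequence
Type: STRING_LITERAL


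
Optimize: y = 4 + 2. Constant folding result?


4 + 2 = 6 at compile time
Optimized: y = 6


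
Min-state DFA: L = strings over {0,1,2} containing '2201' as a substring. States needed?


KMP-style automaton: 4 progress states + 1 absorbing accept = 5
Minimal DFA: 5 states


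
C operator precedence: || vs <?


'<' is relational (level 7); '||' is logical OR (level 1)
Higher level binds tighter
'<' has higher precedence than '||'


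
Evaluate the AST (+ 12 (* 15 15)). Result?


Evaluate inner: (* 15 15) = 225
Evaluate root: (+ 12 225) = 237
Result: 237


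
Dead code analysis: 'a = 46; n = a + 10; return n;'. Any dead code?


a is read by n's definition; n is returned
No dead code


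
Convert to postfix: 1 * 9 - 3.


Left to right (same or higher precedence on left)
Postfix: 1 9 * 3 -


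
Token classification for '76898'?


Pattern: digits only
Type: INTEGER_LITERAL


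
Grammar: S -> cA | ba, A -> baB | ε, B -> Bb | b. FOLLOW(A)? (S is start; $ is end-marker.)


$ ∈ FOLLOW(S). For each A -> αBβ: add FIRST(β)\{ε} to FOLLOW(B); if β nullable, add FOLLOW(A).
FOLLOW(A) = {$}


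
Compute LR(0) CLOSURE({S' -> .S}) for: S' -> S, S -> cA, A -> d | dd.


Start: S' -> .S
For each item with dot before a nonterminal B, add B -> .γ for every B-production
Closure: [S' -> .S, S -> .cA]


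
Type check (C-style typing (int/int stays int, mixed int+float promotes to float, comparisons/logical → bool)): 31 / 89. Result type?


Operand types: int / int
Rule: mixed int/float promotes to float; int/int stays int
Result type: int


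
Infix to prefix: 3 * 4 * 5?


left-to-right (same/higher precedence on left): tree is (* (* 3 4) 5)
Prefix: * * 3 4 5


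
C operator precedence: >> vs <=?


'>>' is shift (level 8); '<=' is relational (level 7)
Higher level binds tighter
'>>' has higher precedence than '<='


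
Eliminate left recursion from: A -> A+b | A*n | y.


Left-recursive alternatives: A+b, A*n; non-recursive: y
Introduce A': A -> yA', A' -> +bA' | *nA' | ε


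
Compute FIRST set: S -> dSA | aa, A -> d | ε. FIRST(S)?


Per alternative of S: FIRST(dSA) = {d}; FIRST(aa) = {a}
FIRST(S) = {a, d}


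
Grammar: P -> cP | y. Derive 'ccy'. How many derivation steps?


Derivation: P => cP => ccP => ccy
Steps: 3


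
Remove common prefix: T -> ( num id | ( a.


Common prefix: '('
Factored: T -> ( T', T' -> num id | a


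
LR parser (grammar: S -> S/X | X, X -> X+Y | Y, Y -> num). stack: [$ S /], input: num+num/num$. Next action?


no handle ('S/' is not any RHS); shift 'num'
Action: shift


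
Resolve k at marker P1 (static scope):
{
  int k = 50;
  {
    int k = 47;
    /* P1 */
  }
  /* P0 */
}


k declared in the same block as P1
k = 47


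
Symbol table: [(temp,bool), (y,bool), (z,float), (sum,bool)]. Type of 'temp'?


Lookup 'temp' → type bool


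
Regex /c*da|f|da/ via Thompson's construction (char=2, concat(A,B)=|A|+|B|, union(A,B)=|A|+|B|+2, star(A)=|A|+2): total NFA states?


Syntax tree has 6 char leaf(s), 2 union(s), 1 star(s)
chars contribute 6×2 = 12; each union adds +2; each star adds +2
Total: 12 + 4 + 2 = 18 states


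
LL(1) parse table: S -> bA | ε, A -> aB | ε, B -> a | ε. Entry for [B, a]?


For [B, a]: 'a' ∈ FIRST(a)
Entry: B -> a


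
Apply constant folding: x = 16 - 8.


16 - 8 = 8 at compile time
Optimized: x = 8


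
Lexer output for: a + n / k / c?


Scan left to right, longest-match per lexeme
Tokens: ID(a), OP(+), ID(n), OP(/), ID(k), OP(/), ID(c)


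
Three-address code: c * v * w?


Break into single-operator statements:
t1 = c * v
t2 = t1 * w


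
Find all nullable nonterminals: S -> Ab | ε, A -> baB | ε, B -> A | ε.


A nonterminal is nullable iff some alternative derives ε (directly, or every symbol in it is nullable)
Nullable: {A, B, S}


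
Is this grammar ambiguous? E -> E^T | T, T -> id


precedence layered via separate nonterminal T: deterministic
Unambiguous


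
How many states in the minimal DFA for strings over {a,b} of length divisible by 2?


Track length mod 2: states 0..1, accept at 0
Minimal DFA: 2 states


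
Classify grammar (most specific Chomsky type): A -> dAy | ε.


Single nonterminal LHS, but d^n y^n is not regular
Classification: Type 2 (Context-Free)


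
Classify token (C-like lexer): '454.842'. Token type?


Pattern: digits with a decimal point
Type: FLOAT_LITERAL


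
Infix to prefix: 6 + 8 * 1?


'*' binds tighter: tree is (+ 6 (* 8 1))
Prefix: + 6 * 8 1


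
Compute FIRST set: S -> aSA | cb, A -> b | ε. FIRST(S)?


Per alternative of S: FIRST(aSA) = {a}; FIRST(cb) = {c}
FIRST(S) = {a, c}


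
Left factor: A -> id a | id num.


Common prefix: 'id'
Factored: A -> id A', A' -> a | num


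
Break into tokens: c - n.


Scan left to right, longest-match per lexeme
Tokens: ID(c), OP(-), ID(n)


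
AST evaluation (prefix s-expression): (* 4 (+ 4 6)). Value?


Evaluate inner: (+ 4 6) = 10
Evaluate root: (* 4 10) = 40
Result: 40


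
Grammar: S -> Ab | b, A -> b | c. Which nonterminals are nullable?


A nonterminal is nullable iff some alternative derives ε (directly, or every symbol in it is nullable)
Nullable: {}


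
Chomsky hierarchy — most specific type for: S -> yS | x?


Right-linear: every RHS is a terminal or a terminal followed by one nonterminal
Classification: Type 3 (Regular)


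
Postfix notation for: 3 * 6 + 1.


Left to right (same or higher precedence on left)
Postfix: 3 6 * 1 +


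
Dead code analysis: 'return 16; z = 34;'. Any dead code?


statement follows a return and is unreachable
Dead: 'z = 34'


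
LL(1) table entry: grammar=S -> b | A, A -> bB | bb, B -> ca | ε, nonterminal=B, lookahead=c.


For [B, c]: 'c' ∈ FIRST(ca)
Entry: B -> ca


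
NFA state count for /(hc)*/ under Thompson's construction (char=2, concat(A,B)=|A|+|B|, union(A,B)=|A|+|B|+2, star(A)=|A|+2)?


Syntax tree has 2 char leaf(s), 0 union(s), 1 star(s)
chars contribute 2×2 = 4; each union adds +2; each star adds +2
Total: 4 + 0 + 2 = 6 states


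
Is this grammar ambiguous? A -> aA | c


right-linear, alternatives start with distinct terminals 'a' vs 'c': unique leftmost derivation
Unambiguous


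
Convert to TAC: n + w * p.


Break into single-operator statements:
t1 = w * p
t2 = n + t1


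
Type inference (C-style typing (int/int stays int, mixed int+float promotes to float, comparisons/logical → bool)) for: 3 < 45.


Operand types: int < int
Rule: comparison yields bool
Result type: bool


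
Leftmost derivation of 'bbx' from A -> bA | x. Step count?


Derivation: A => bA => bbA => bbx
Steps: 3


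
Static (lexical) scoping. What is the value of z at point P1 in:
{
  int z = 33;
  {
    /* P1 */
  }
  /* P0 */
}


P1's block does not declare z; resolves to the enclosing declaration at depth 0
z = 33


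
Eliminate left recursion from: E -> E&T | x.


Left-recursive alternatives: E&T; non-recursive: x
Introduce E': E -> xE', E' -> &TE' | ε


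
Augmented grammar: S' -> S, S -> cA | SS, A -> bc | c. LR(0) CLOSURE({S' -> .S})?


Start: S' -> .S
For each item with dot before a nonterminal B, add B -> .γ for every B-production
Closure: [S' -> .S, S -> .cA, S -> .SS]


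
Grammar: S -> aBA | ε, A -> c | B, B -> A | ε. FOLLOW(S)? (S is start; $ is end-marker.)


$ ∈ FOLLOW(S). For each A -> αBβ: add FIRST(β)\{ε} to FOLLOW(B); if β nullable, add FOLLOW(A).
FOLLOW(S) = {$}


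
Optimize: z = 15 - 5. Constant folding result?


15 - 5 = 10 at compile time
Optimized: z = 10


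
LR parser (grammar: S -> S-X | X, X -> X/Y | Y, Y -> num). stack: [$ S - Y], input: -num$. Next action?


'Y' (not preceded by X/) is the handle for X -> Y
Action: reduce (X -> Y)


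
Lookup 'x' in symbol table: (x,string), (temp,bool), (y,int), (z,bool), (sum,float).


Lookup 'x' → type string


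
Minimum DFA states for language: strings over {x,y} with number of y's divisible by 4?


Track (count of y) mod 4: states 0..3, accept at 0
Minimal DFA: 4 states


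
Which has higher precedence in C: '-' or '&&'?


'-' is additive (level 9); '&&' is logical AND (level 2)
Higher level binds tighter
'-' has higher precedence than '&&'


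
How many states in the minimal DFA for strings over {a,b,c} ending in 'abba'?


Track the longest suffix of input matching a prefix of 'abba': 5 classes (prefixes of length 0..4)
Minimal DFA: 5 states


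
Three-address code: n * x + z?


Break into single-operator statements:
t1 = n * x
t2 = t1 + z


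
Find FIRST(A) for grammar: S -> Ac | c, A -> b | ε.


Per alternative of A: FIRST(b) = {b}; FIRST(ε) = {ε}
FIRST(A) = {b, ε}


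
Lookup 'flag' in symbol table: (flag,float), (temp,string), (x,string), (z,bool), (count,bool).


Lookup 'flag' → type float


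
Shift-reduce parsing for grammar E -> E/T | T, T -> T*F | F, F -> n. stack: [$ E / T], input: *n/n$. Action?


'*' can extend T; shift to build T -> T*F
Action: shift


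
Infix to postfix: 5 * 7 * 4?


Left to right (same or higher precedence on left)
Postfix: 5 7 * 4 *


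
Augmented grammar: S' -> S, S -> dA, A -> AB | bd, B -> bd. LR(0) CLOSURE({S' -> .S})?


Start: S' -> .S
For each item with dot before a nonterminal B, add B -> .γ for every B-production
Closure: [S' -> .S, S -> .dA]


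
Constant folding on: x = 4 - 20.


4 - 20 = -16 at compile time
Optimized: x = -16


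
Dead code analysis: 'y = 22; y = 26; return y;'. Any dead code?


first assignment to y is overwritten before any read
Dead: 'y = 22'


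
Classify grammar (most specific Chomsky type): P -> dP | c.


Right-linear: every RHS is a terminal or a terminal followed by one nonterminal
Classification: Type 3 (Regular)


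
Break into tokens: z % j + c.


Scan left to right, longest-match per lexeme
Tokens: ID(z), OP(%), ID(j), OP(+), ID(c)


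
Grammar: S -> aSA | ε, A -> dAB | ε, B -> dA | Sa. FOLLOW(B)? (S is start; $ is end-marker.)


$ ∈ FOLLOW(S). For each A -> αBβ: add FIRST(β)\{ε} to FOLLOW(B); if β nullable, add FOLLOW(A).
FOLLOW(B) = {$, a, d}


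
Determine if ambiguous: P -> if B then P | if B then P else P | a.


dangling else: 'if B then if B then a else a' parses two ways
Ambiguous


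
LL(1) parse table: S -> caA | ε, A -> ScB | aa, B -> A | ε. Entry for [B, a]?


For [B, a]: 'a' ∈ FIRST(A)
Entry: B -> A


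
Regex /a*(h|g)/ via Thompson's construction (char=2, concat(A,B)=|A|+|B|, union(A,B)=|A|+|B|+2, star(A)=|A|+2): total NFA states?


Syntax tree has 3 char leaf(s), 1 union(s), 1 star(s)
chars contribute 3×2 = 6; each union adds +2; each star adds +2
Total: 6 + 2 + 2 = 10 states


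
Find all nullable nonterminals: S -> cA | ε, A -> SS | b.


A nonterminal is nullable iff some alternative derives ε (directly, or every symbol in it is nullable)
Nullable: {A, S}


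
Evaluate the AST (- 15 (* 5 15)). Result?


Evaluate inner: (* 5 15) = 75
Evaluate root: (- 15 75) = -60
Result: -60


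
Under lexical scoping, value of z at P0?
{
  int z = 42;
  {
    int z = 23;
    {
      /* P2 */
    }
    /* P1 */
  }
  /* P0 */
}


z declared in the same block as P0
z = 42


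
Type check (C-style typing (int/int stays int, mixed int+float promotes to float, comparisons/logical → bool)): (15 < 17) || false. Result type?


Operand types: bool || bool
Rule: logical operators take bool operands and yield bool
Result type: bool


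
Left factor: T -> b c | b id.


Common prefix: 'b'
Factored: T -> b T', T' -> c | id


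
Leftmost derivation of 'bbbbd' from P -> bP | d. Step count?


Derivation: P => bP => bbP => bbbP => bbbbP => bbbbd
Steps: 5


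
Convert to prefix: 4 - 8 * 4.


'*' binds tighter: tree is (- 4 (* 8 4))
Prefix: - 4 * 8 4


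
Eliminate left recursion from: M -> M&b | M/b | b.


Left-recursive alternatives: M&b, M/b; non-recursive: b
Introduce M': M -> bM', M' -> &bM' | /bM' | ε


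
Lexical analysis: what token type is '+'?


Pattern: operator symbol
Type: OPERATOR


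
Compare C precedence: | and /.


'/' is multiplicative (level 10); '|' is bitwise OR (level 3)
Higher level binds tighter
'/' has higher precedence than '|'


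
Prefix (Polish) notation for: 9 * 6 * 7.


left-to-right (same/higher precedence on left): tree is (* (* 9 6) 7)
Prefix: * * 9 6 7


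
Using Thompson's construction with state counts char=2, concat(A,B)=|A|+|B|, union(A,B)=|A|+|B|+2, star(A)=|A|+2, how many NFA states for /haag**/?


Syntax tree has 4 char leaf(s), 0 union(s), 2 star(s)
chars contribute 4×2 = 8; each union adds +2; each star adds +2
Total: 8 + 0 + 4 = 12 states


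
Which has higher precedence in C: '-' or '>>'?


'-' is additive (level 9); '>>' is shift (level 8)
Higher level binds tighter
'-' has higher precedence than '>>'


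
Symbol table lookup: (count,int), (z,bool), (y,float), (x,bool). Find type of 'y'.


Lookup 'y' → type float


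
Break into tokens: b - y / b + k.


Scan left to right, longest-match per lexeme
Tokens: ID(b), OP(-), ID(y), OP(/), ID(b), OP(+), ID(k)


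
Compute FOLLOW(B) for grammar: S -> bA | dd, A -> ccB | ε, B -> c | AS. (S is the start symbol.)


$ ∈ FOLLOW(S). For each A -> αBβ: add FIRST(β)\{ε} to FOLLOW(B); if β nullable, add FOLLOW(A).
FOLLOW(B) = {$, b, d}


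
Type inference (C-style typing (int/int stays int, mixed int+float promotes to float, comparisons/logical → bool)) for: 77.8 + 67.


Operand types: float + int
Rule: mixed int/float promotes to float; int/int stays int
Result type: float


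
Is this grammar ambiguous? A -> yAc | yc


balanced y^n…c^n: each string has a unique parse
Unambiguous


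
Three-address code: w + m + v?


Break into single-operator statements:
t1 = w + m
t2 = t1 + v


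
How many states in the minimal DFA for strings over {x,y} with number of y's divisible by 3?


Track (count of y) mod 3: states 0..2, accept at 0
Minimal DFA: 3 states


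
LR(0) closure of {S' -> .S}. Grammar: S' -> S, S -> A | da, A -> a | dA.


Start: S' -> .S
For each item with dot before a nonterminal B, add B -> .γ for every B-production
Closure: [S' -> .S, S -> .A, S -> .da, A -> .a, A -> .dA]


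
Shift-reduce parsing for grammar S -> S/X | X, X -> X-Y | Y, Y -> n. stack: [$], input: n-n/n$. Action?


no handle on stack; shift 'n'
Action: shift


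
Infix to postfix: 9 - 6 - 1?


Left to right (same or higher precedence on left)
Postfix: 9 6 - 1 -


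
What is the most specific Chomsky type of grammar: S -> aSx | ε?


Single nonterminal LHS, but a^n x^n is not regular
Classification: Type 2 (Context-Free)


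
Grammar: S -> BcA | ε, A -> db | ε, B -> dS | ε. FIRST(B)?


Per alternative of B: FIRST(dS) = {d}; FIRST(ε) = {ε}
FIRST(B) = {d, ε}


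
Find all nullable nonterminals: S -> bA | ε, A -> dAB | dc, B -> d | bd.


A nonterminal is nullable iff some alternative derives ε (directly, or every symbol in it is nullable)
Nullable: {S}


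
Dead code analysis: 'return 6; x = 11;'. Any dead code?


statement follows a return and is unreachable
Dead: 'x = 11'


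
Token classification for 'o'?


Pattern: letter/underscore followed by alphanumerics, not a keyword
Type: IDENTIFIER


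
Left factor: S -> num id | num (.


Common prefix: 'num'
Factored: S -> num S', S' -> id | (


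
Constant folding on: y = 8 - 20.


8 - 20 = -12 at compile time
Optimized: y = -12


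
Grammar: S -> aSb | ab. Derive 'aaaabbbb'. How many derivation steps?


Derivation: S => aSb => aaSbb => aaaSbbb => aaaabbbb
Steps: 4


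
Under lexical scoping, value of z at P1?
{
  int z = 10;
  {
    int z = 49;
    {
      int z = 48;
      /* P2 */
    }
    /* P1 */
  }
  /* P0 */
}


z declared in the same block as P1
z = 49


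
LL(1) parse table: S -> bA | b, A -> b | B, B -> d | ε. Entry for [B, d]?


For [B, d]: 'd' ∈ FIRST(d)
Entry: B -> d


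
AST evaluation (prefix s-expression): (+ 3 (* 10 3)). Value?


Evaluate inner: (* 10 3) = 30
Evaluate root: (+ 3 30) = 33
Result: 33


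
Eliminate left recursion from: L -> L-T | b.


Left-recursive alternatives: L-T; non-recursive: b
Introduce L': L -> bL', L' -> -TL' | ε


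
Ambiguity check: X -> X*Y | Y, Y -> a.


precedence layered via separate nonterminal Y: deterministic
Unambiguous


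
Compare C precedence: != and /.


'/' is multiplicative (level 10); '!=' is equality (level 6)
Higher level binds tighter
'/' has higher precedence than '!='


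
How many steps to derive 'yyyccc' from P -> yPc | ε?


Derivation: P => yPc => yyPcc => yyyPccc => yyyccc
Steps: 4


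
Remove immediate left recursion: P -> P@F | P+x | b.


Left-recursive alternatives: P@F, P+x; non-recursive: b
Introduce P': P -> bP', P' -> @FP' | +xP' | ε


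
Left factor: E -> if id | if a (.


Common prefix: 'if'
Factored: E -> if E', E' -> id | a (


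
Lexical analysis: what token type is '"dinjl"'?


Pattern: double-quoted sequence
Type: STRING_LITERAL


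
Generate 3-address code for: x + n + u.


Break into single-operator statements:
t1 = x + n
t2 = t1 + u


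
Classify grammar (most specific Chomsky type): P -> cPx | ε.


Single nonterminal LHS, but c^n x^n is not regular
Classification: Type 2 (Context-Free)


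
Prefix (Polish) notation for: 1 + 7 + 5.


left-to-right (same/higher precedence on left): tree is (+ (+ 1 7) 5)
Prefix: + + 1 7 5


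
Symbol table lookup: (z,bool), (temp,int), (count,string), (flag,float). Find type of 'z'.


Lookup 'z' → type bool


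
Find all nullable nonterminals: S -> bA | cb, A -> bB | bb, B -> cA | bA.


A nonterminal is nullable iff some alternative derives ε (directly, or every symbol in it is nullable)
Nullable: {}


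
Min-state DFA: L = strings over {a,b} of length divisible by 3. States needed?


Track length mod 3: states 0..2, accept at 0
Minimal DFA: 3 states


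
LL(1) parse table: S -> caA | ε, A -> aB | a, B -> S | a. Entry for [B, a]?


For [B, a]: 'a' ∈ FIRST(a)
Entry: B -> a


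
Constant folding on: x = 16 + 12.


16 + 12 = 28 at compile time
Optimized: x = 28


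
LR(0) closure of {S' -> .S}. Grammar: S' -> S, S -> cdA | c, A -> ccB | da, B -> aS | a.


Start: S' -> .S
For each item with dot before a nonterminal B, add B -> .γ for every B-production
Closure: [S' -> .S, S -> .cdA, S -> .c]


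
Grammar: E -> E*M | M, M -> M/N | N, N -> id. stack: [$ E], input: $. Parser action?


start symbol E on stack, input exhausted
Action: accept


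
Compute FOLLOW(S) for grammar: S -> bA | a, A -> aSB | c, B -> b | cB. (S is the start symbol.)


$ ∈ FOLLOW(S). For each A -> αBβ: add FIRST(β)\{ε} to FOLLOW(B); if β nullable, add FOLLOW(A).
FOLLOW(S) = {$, b, c}


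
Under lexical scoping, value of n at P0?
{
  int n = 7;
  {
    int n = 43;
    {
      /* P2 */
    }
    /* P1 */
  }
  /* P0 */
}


n declared in the same block as P0
n = 7


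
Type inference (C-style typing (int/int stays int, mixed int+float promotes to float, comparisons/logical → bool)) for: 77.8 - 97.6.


Operand types: float - float
Rule: mixed int/float promotes to float; int/int stays int
Result type: float


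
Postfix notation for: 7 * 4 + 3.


Left to right (same or higher precedence on left)
Postfix: 7 4 * 3 +


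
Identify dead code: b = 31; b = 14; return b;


first assignment to b is overwritten before any read
Dead: 'b = 31'


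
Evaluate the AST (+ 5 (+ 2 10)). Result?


Evaluate inner: (+ 2 10) = 12
Evaluate root: (+ 5 12) = 17
Result: 17


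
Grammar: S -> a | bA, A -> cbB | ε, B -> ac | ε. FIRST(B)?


Per alternative of B: FIRST(ac) = {a}; FIRST(ε) = {ε}
FIRST(B) = {a, ε}


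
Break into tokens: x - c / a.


Scan left to right, longest-match per lexeme
Tokens: ID(x), OP(-), ID(c), OP(/), ID(a)


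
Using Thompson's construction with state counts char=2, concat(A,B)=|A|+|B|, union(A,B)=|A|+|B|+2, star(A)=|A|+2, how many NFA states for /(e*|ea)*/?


Syntax tree has 3 char leaf(s), 1 union(s), 2 star(s)
chars contribute 3×2 = 6; each union adds +2; each star adds +2
Total: 6 + 2 + 4 = 12 states


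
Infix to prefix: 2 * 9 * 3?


left-to-right (same/higher precedence on left): tree is (* (* 2 9) 3)
Prefix: * * 2 9 3


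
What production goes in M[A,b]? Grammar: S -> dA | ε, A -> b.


For [A, b]: 'b' ∈ FIRST(b)
Entry: A -> b


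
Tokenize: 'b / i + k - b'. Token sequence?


Scan left to right, longest-match per lexeme
Tokens: ID(b), OP(/), ID(i), OP(+), ID(k), OP(-), ID(b)


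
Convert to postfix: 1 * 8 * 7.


Left to right (same or higher precedence on left)
Postfix: 1 8 * 7 *


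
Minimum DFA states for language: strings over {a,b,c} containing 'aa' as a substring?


KMP-style automaton: 2 progress states + 1 absorbing accept = 3
Minimal DFA: 3 states


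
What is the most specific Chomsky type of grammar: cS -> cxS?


LHS has context (more than one symbol) and |LHS| ≤ |RHS|
Classification: Type 1 (Context-Sensitive)


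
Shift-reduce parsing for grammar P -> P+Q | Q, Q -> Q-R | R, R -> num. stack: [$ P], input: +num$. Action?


shift '+' to continue P -> P+Q
Action: shift


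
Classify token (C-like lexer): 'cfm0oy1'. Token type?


Pattern: letter/underscore followed by alphanumerics, not a keyword
Type: IDENTIFIER


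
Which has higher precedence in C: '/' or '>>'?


'/' is multiplicative (level 10); '>>' is shift (level 8)
Higher level binds tighter
'/' has higher precedence than '>>'


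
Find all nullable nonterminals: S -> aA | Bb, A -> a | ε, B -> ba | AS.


A nonterminal is nullable iff some alternative derives ε (directly, or every symbol in it is nullable)
Nullable: {A}


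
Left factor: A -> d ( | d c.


Common prefix: 'd'
Factored: A -> d A', A' -> ( | c


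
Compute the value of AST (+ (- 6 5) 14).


Evaluate inner: (- 6 5) = 1
Evaluate root: (+ 1 14) = 15
Result: 15


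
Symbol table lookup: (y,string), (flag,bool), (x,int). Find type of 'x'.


Lookup 'x' → type int


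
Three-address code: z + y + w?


Break into single-operator statements:
t1 = z + y
t2 = t1 + w


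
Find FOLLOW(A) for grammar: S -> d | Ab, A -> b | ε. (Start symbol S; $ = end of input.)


$ ∈ FOLLOW(S). For each A -> αBβ: add FIRST(β)\{ε} to FOLLOW(B); if β nullable, add FOLLOW(A).
FOLLOW(A) = {b}


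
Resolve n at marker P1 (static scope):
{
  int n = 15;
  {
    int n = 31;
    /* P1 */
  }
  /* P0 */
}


n declared in the same block as P1
n = 31


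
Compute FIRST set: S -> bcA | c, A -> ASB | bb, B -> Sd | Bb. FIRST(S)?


Per alternative of S: FIRST(bcA) = {b}; FIRST(c) = {c}
FIRST(S) = {b, c}


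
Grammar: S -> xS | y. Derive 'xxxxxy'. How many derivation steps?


Derivation: S => xS => xxS => xxxS => xxxxS => xxxxxS => xxxxxy
Steps: 6


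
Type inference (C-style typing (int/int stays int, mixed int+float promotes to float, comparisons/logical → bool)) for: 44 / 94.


Operand types: int / int
Rule: mixed int/float promotes to float; int/int stays int
Result type: int


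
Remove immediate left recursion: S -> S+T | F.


Left-recursive alternatives: S+T; non-recursive: F
Introduce S': S -> FS', S' -> +TS' | ε


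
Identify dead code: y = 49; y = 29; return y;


first assignment to y is overwritten before any read
Dead: 'y = 49'


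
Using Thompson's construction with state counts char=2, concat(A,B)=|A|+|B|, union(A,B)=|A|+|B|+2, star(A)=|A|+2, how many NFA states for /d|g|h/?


Syntax tree has 3 char leaf(s), 2 union(s), 0 star(s)
chars contribute 3×2 = 6; each union adds +2; each star adds +2
Total: 6 + 4 + 0 = 10 states


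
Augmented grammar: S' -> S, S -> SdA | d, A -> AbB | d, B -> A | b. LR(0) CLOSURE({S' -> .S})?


Start: S' -> .S
For each item with dot before a nonterminal B, add B -> .γ for every B-production
Closure: [S' -> .S, S -> .SdA, S -> .d]


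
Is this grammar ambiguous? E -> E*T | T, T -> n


precedence layered via separate nonterminal T: deterministic
Unambiguous


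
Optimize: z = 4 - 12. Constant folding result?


4 - 12 = -8 at compile time
Optimized: z = -8


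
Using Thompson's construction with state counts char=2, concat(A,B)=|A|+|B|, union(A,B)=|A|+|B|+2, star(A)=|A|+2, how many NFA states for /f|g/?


Syntax tree has 2 char leaf(s), 1 union(s), 0 star(s)
chars contribute 2×2 = 4; each union adds +2; each star adds +2
Total: 4 + 2 + 0 = 6 states


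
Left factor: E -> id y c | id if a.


Common prefix: 'id'
Factored: E -> id E', E' -> y c | if a


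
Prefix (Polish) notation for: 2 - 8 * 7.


'*' binds tighter: tree is (- 2 (* 8 7))
Prefix: - 2 * 8 7


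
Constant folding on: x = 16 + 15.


16 + 15 = 31 at compile time
Optimized: x = 31


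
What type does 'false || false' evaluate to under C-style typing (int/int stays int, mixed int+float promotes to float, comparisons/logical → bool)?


Operand types: bool || bool
Rule: logical operators take bool operands and yield bool
Result type: bool


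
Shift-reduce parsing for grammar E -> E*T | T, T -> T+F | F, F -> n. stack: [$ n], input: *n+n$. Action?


'n' on top is the handle for F -> n
Action: reduce (F -> n)


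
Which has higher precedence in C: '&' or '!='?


'!=' is equality (level 6); '&' is bitwise AND (level 5)
Higher level binds tighter
'!=' has higher precedence than '&'


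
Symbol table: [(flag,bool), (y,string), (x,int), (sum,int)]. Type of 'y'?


Lookup 'y' → type string


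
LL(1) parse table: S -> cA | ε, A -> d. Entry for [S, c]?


For [S, c]: 'c' ∈ FIRST(cA)
Entry: S -> cA


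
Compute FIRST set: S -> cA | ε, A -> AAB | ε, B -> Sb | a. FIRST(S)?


Per alternative of S: FIRST(cA) = {c}; FIRST(ε) = {ε}
FIRST(S) = {c, ε}


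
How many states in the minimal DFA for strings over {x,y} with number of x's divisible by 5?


Track (count of x) mod 5: states 0..4, accept at 0
Minimal DFA: 5 states


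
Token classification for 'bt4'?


Pattern: letter/underscore followed by alphanumerics, not a keyword
Type: IDENTIFIER


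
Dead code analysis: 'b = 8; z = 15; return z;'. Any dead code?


b is assigned but never read
Dead: 'b = 8'


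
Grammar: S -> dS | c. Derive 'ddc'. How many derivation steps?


Derivation: S => dS => ddS => ddc
Steps: 3


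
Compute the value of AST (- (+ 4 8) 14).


Evaluate inner: (+ 4 8) = 12
Evaluate root: (- 12 14) = -2
Result: -2


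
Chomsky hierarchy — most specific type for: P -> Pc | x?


Left-linear: every RHS is a terminal or one nonterminal followed by a terminal
Classification: Type 3 (Regular)


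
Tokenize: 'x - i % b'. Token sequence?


Scan left to right, longest-match per lexeme
Tokens: ID(x), OP(-), ID(i), OP(%), ID(b)


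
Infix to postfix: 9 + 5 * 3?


* has higher precedence, evaluate 5*3 first
Postfix: 9 5 3 * +


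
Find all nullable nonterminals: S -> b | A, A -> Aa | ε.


A nonterminal is nullable iff some alternative derives ε (directly, or every symbol in it is nullable)
Nullable: {A, S}


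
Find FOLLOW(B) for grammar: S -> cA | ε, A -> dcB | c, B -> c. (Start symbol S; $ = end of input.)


$ ∈ FOLLOW(S). For each A -> αBβ: add FIRST(β)\{ε} to FOLLOW(B); if β nullable, add FOLLOW(A).
FOLLOW(B) = {$}


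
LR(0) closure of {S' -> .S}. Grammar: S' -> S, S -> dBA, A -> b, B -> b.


Start: S' -> .S
For each item with dot before a nonterminal B, add B -> .γ for every B-production
Closure: [S' -> .S, S -> .dBA]


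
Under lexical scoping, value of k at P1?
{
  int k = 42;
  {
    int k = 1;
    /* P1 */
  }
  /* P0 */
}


k declared in the same block as P1
k = 1
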